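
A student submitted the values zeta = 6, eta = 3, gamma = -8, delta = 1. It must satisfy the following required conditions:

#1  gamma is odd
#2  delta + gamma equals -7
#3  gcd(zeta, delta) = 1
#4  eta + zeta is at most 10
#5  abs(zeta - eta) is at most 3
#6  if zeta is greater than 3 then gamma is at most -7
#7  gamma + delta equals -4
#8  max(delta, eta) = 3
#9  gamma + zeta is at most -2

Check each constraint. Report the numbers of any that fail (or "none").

#1 gamma = -8 is even  ✗
#2 delta + gamma = 1 + (-8) = -7  ✓
#3 gcd(6, 1) = 1  ✓
#4 eta + zeta = 3 + 6 = 9; 9 ≤ 10  ✓
#5 abs(6 - 3) = 3; 3 ≤ 3  ✓
#6 zeta = 6 > 3, so we need gamma ≤ -7; gamma = -8 ≤ -7  ✓
#7 gamma + delta = -8 + 1 = -7, not -4  ✗
#8 max(1, 3) = 3  ✓
#9 gamma + zeta = -8 + 6 = -2; -2 ≤ -2  ✓

Constraints 1 and 7 are violated.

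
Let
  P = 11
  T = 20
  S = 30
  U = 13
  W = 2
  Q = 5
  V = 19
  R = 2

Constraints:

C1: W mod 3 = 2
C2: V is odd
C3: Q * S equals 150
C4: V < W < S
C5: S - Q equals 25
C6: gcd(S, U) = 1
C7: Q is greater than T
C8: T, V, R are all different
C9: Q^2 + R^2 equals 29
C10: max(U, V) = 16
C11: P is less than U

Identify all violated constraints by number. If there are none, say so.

C1: 2 mod 3 = 2  yes
C2: V = 19 is odd  yes
C3: Q * S = 5 * 30 = 150  yes
C4: values 19, 2, 30; V = 19 is not < W = 2  no
C5: S - Q = 30 - 5 = 25  yes
C6: gcd(30, 13) = 1  yes
C7: Q = 5, T = 20; 5 ≤ 20 (want >)  no
C8: values 20, 19, 2 are pairwise distinct  yes
C9: Q^2 + R^2 = 5^2 + 2^2 = 25 + 4 = 29  yes
C10: max(13, 19) = 19, not 16  no
C11: P = 11, U = 13; 11 < 13  yes

No — constraints 4, 7, and 10 are not satisfied.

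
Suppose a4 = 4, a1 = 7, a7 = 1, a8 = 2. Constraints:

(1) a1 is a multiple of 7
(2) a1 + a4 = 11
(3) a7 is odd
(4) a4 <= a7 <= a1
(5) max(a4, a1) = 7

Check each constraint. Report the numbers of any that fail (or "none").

(1) 7 / 7 = 1, so 7 divides 7 — satisfied.
(2) a1 + a4 = 7 + 4 = 11 — satisfied.
(3) a7 = 1 is odd — satisfied.
(4) values 4, 1, 7; a4 = 4 is not <= a7 = 1 — violated.
(5) max(4, 7) = 7 — satisfied.

The assignment fails constraint 4.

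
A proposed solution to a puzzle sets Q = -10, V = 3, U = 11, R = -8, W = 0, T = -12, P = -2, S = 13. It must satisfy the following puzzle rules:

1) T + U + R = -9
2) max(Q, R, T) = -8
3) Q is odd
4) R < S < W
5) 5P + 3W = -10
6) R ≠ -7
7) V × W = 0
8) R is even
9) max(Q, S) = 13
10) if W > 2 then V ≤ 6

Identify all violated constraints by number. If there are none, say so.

1) T + U + R = -12 + 11 + (-8) = -9  yes
2) max(-10, -8, -12) = -8  yes
3) Q = -10 is even  no
4) values -8, 13, 0; S = 13 is not < W = 0  no
5) 5P + 3W = 5(-2) + 3(0) = -10  yes
6) R = -8, and -8 ≠ -7  yes
7) V × W = 3 × 0 = 0  yes
8) R = -8 is even  yes
9) max(-10, 13) = 13  yes
10) W = 0, not > 2; antecedent false, conditional vacuously true  yes

The assignment fails constraints 3, 4.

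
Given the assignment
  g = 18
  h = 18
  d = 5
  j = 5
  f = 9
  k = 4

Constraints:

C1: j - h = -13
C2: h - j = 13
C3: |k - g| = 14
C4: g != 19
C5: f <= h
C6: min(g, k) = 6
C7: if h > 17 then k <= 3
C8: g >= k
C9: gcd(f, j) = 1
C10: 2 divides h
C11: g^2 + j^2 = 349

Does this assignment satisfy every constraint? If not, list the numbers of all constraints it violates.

C1: j - h = 5 - 18 = -13  holds
C2: h - j = 18 - 5 = 13  holds
C3: |4 - 18| = 14  holds
C4: g = 18, and 18 ≠ 19  holds
C5: f = 9, h = 18; 9 ≤ 18  holds
C6: min(18, 4) = 4, not 6  fails
C7: h = 18 > 17, so we need k ≤ 3; but k = 4 > 3  fails
C8: g = 18, k = 4; 18 ≥ 4  holds
C9: gcd(9, 5) = 1  holds
C10: 18 / 2 = 9, so 2 divides 18  holds
C11: g^2 + j^2 = 18^2 + 5^2 = 324 + 25 = 349  holds

No — constraints 6, 7 are not satisfied.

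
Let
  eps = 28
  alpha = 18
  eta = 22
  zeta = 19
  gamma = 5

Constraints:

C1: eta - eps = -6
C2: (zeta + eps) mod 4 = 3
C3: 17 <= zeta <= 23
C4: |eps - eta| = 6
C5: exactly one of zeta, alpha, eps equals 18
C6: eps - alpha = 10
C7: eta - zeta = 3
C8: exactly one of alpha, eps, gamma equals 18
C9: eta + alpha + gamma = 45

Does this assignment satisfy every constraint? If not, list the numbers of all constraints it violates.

The assignment satisfies every constraint.

C1: eta - eps = 22 - 28 = -6 — OK.
C2: zeta + eps = 47; 47 mod 4 = 3 — OK.
C3: zeta = 19 lies in [17, 23] — OK.
C4: |28 - 22| = 6 — OK.
C5: zeta=19, alpha=18, eps=28; 1 of them equals 18 — OK.
C6: eps - alpha = 28 - 18 = 10 — OK.
C7: eta - zeta = 22 - 19 = 3 — OK.
C8: alpha=18, eps=28, gamma=5; 1 of them equals 18 — OK.
C9: eta + alpha + gamma = 22 + 18 + 5 = 45 — OK.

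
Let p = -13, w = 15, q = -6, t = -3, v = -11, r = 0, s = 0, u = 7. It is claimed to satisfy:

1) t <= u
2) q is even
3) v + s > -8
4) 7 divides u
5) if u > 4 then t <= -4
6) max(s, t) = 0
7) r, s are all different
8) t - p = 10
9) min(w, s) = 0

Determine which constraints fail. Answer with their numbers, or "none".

Constraints 3, 5, and 7 do not hold.

1) t = -3, u = 7; -3 ≤ 7 — holds.
2) q = -6 is even — holds.
3) v + s = -11 + 0 = -11; -11 ≤ -8, bound -8 not met — fails.
4) 7 / 7 = 1, so 7 divides 7 — holds.
5) u = 7 > 4, so we need t ≤ -4; but t = -3 > -4 — fails.
6) max(0, -3) = 0 — holds.
7) r = s = 0, not all different — fails.
8) t - p = -3 - (-13) = 10 — holds.
9) min(15, 0) = 0 — holds.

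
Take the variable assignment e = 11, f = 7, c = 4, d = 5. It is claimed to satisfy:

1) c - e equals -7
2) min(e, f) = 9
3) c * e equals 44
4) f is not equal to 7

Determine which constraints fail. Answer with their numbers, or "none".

1) c - e = 4 - 11 = -7 — satisfied.
2) min(11, 7) = 7, not 9 — violated.
3) c * e = 4 * 11 = 44 — satisfied.
4) f = 7, but 7 is required to differ — violated.

No — constraints 2, 4 are not satisfied.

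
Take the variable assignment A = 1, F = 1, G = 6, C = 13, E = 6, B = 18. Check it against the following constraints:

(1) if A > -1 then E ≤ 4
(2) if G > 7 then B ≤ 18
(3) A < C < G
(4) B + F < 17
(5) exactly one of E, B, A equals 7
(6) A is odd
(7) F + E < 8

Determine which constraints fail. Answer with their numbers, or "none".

No — constraints 1, 3, 4, and 5 are not satisfied.

(1) A = 1 > -1, so we need E ≤ 4; but E = 6 > 4  fails
(2) G = 6, not > 7; antecedent false, conditional vacuously true  holds
(3) values 1, 13, 6; C = 13 is not < G = 6  fails
(4) B + F = 18 + 1 = 19; 19 ≥ 17, bound 17 not met  fails
(5) E=6, B=18, A=1; 0 of them equal 7, not exactly one  fails
(6) A = 1 is odd  holds
(7) F + E = 1 + 6 = 7; 7 < 8  holds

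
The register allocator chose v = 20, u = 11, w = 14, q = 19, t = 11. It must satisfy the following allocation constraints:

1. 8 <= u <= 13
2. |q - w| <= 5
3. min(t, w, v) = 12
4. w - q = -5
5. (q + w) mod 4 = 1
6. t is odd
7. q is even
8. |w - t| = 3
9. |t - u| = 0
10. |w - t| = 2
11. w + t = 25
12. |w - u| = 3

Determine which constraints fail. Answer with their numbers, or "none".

1. u = 11 lies in [8, 13] — holds.
2. |19 - 14| = 5; 5 ≤ 5 — holds.
3. min(11, 14, 20) = 11, not 12 — fails.
4. w - q = 14 - 19 = -5 — holds.
5. q + w = 33; 33 mod 4 = 1 — holds.
6. t = 11 is odd — holds.
7. q = 19 is odd — fails.
8. |14 - 11| = 3 — holds.
9. |11 - 11| = 0 — holds.
10. |14 - 11| = 3, not 2 — fails.
11. w + t = 14 + 11 = 25 — holds.
12. |14 - 11| = 3 — holds.

The assignment fails constraints 3, 7, and 10.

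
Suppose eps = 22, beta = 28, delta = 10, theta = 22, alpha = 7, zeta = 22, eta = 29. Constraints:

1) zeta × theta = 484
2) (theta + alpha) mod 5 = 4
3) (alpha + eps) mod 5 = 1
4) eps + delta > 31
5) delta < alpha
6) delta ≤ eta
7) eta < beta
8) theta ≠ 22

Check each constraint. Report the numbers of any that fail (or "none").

No — constraints 3, 5, 7, and 8 are not satisfied.

1) zeta × theta = 22 × 22 = 484 — OK.
2) theta + alpha = 29; 29 mod 5 = 4 — OK.
3) alpha + eps = 29; 29 mod 5 = 4, not 1 — violated.
4) eps + delta = 22 + 10 = 32; 32 > 31 — OK.
5) delta = 10, alpha = 7; 10 ≥ 7 (want <) — violated.
6) delta = 10, eta = 29; 10 ≤ 29 — OK.
7) eta = 29, beta = 28; 29 ≥ 28 (want <) — violated.
8) theta = 22, but 22 is required to differ — violated.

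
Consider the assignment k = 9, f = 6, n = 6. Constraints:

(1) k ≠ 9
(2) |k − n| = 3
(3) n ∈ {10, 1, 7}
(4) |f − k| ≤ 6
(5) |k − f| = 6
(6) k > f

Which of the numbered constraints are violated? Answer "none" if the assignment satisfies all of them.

The assignment fails constraints 1, 3, 5.

(1) k = 9, but 9 is required to differ  no
(2) |9 − 6| = 3  yes
(3) n = 6 is not in {10, 1, 7}  no
(4) |6 − 9| = 3; 3 ≤ 6  yes
(5) |9 − 6| = 3, not 6  no
(6) k = 9, f = 6; 9 > 6  yes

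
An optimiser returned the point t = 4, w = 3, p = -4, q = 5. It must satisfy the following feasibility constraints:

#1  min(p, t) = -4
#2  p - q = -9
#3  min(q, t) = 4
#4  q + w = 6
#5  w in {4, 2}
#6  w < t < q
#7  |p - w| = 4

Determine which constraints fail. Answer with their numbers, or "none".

Constraints 4, 5, and 7 do not hold.

#1 min(-4, 4) = -4 — OK.
#2 p - q = -4 - 5 = -9 — OK.
#3 min(5, 4) = 4 — OK.
#4 q + w = 5 + 3 = 8, not 6 — violated.
#5 w = 3 is not in {4, 2} — violated.
#6 values 3 < 4 < 5 — OK.
#7 |-4 - 3| = 7, not 4 — violated.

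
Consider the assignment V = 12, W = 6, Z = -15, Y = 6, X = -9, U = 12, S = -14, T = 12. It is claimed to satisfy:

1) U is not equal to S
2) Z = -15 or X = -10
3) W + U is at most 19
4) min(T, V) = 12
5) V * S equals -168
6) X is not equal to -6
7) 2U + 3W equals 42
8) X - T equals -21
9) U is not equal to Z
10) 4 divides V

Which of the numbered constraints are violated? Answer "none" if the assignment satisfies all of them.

1) U = 12, S = -14; distinct — OK.
2) Z = -15 = -15 (first disjunct) — OK.
3) W + U = 6 + 12 = 18; 18 ≤ 19 — OK.
4) min(12, 12) = 12 — OK.
5) V * S = 12 * (-14) = -168 — OK.
6) X = -9, and -9 ≠ -6 — OK.
7) 2U + 3W = 2(12) + 3(6) = 42 — OK.
8) X - T = -9 - 12 = -21 — OK.
9) U = 12, Z = -15; distinct — OK.
10) 12 / 4 = 3, so 4 divides 12 — OK.

Yes — all constraints hold.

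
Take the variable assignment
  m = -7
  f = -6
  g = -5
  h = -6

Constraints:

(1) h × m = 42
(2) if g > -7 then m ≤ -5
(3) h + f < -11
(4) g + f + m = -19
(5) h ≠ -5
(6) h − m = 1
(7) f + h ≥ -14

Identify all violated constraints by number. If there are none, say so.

The assignment fails constraint 4.

(1) h × m = -6 × (-7) = 42  ✓
(2) g = -5 > -7, so we need m ≤ -5; m = -7 ≤ -5  ✓
(3) h + f = -6 + (-6) = -12; -12 < -11  ✓
(4) g + f + m = -5 + (-6) + (-7) = -18, not -19  ✗
(5) h = -6, and -6 ≠ -5  ✓
(6) h − m = -6 − (-7) = 1  ✓
(7) f + h = -6 + (-6) = -12; -12 ≥ -14  ✓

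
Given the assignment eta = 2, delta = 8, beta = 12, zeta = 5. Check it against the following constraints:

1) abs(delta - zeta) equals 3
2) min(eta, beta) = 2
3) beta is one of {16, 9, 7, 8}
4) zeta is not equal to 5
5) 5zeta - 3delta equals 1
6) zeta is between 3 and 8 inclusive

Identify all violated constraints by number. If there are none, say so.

Constraints 3, 4 are violated.

1) abs(8 - 5) = 3  ✓
2) min(2, 12) = 2  ✓
3) beta = 12 is not in {16, 9, 7, 8}  ✗
4) zeta = 5, but 5 is required to differ  ✗
5) 5zeta - 3delta = 5(5) - 3(8) = 1  ✓
6) zeta = 5 lies in [3, 8]  ✓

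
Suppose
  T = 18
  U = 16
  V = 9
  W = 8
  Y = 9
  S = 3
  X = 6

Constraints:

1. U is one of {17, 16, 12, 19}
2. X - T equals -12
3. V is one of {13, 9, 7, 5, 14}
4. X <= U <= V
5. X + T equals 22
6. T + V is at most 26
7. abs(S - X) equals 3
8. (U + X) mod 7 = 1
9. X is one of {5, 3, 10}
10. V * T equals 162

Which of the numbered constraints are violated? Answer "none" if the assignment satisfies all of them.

Constraints 4, 5, 6, and 9 are violated.

1. U = 16 is in {17, 16, 12, 19}  ✓
2. X - T = 6 - 18 = -12  ✓
3. V = 9 is in {13, 9, 7, 5, 14}  ✓
4. values 6, 16, 9; U = 16 is not <= V = 9  ✗
5. X + T = 6 + 18 = 24, not 22  ✗
6. T + V = 18 + 9 = 27; 27 > 26, bound 26 not met  ✗
7. abs(3 - 6) = 3  ✓
8. U + X = 22; 22 mod 7 = 1  ✓
9. X = 6 is not in {5, 3, 10}  ✗
10. V * T = 9 * 18 = 162  ✓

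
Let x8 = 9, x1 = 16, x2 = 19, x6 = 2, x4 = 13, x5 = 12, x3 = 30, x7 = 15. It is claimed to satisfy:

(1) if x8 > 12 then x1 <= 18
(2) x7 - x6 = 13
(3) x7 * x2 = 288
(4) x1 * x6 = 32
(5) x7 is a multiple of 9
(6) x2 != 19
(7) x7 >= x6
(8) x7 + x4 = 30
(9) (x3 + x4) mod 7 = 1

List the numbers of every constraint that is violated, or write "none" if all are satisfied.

(1) x8 = 9, not > 12; antecedent false, conditional vacuously true  ✓
(2) x7 - x6 = 15 - 2 = 13  ✓
(3) x7 * x2 = 15 * 19 = 285, not 288  ✗
(4) x1 * x6 = 16 * 2 = 32  ✓
(5) 15 = 9*1 + 6, so 9 does not divide 15  ✗
(6) x2 = 19, but 19 is required to differ  ✗
(7) x7 = 15, x6 = 2; 15 ≥ 2  ✓
(8) x7 + x4 = 15 + 13 = 28, not 30  ✗
(9) x3 + x4 = 43; 43 mod 7 = 1  ✓

Constraints 3, 5, 6, 8 do not hold.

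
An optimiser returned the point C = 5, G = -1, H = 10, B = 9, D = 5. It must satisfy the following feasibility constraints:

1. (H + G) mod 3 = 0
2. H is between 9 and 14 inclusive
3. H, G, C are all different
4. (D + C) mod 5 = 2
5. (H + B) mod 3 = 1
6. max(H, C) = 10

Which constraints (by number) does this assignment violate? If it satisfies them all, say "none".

Constraint 4 is violated.

1. H + G = 9; 9 mod 3 = 0 — holds.
2. H = 10 lies in [9, 14] — holds.
3. values 10, -1, 5 are pairwise distinct — holds.
4. D + C = 10; 10 mod 5 = 0, not 2 — fails.
5. H + B = 19; 19 mod 3 = 1 — holds.
6. max(10, 5) = 10 — holds.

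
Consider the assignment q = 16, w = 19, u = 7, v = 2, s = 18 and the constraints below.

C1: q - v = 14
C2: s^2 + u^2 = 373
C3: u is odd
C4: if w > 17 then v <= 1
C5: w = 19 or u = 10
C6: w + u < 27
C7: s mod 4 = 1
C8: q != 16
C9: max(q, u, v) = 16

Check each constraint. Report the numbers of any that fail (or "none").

C1: q - v = 16 - 2 = 14  true
C2: s^2 + u^2 = 18^2 + 7^2 = 324 + 49 = 373  true
C3: u = 7 is odd  true
C4: w = 19 > 17, so we need v ≤ 1; but v = 2 > 1  false
C5: w = 19 = 19 (first disjunct)  true
C6: w + u = 19 + 7 = 26; 26 < 27  true
C7: 18 mod 4 = 2, not 1  false
C8: q = 16, but 16 is required to differ  false
C9: max(16, 7, 2) = 16  true

No — constraints 4, 7, 8 are not satisfied.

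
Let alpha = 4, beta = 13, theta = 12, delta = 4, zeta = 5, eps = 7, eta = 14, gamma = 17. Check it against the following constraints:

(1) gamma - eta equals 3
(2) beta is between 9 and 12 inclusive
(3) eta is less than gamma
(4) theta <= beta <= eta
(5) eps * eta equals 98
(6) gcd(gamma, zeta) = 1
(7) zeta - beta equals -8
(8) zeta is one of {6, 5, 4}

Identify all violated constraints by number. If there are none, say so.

Constraint 2 is violated.

(1) gamma - eta = 17 - 14 = 3 — holds.
(2) beta = 13 is outside [9, 12] — fails.
(3) eta = 14, gamma = 17; 14 < 17 — holds.
(4) values 12 <= 13 <= 14 — holds.
(5) eps * eta = 7 * 14 = 98 — holds.
(6) gcd(17, 5) = 1 — holds.
(7) zeta - beta = 5 - 13 = -8 — holds.
(8) zeta = 5 is in {6, 5, 4} — holds.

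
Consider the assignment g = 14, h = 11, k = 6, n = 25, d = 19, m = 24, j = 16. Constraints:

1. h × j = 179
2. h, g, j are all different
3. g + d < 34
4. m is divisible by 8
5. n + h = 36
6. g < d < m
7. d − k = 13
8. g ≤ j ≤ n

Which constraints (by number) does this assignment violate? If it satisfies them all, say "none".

Constraint 1 is violated.

1. h × j = 11 × 16 = 176, not 179  ✗
2. values 11, 14, 16 are pairwise distinct  ✓
3. g + d = 14 + 19 = 33; 33 < 34  ✓
4. 24 / 8 = 3, so 8 divides 24  ✓
5. n + h = 25 + 11 = 36  ✓
6. values 14 < 19 < 24  ✓
7. d − k = 19 − 6 = 13  ✓
8. values 14 ≤ 16 ≤ 25  ✓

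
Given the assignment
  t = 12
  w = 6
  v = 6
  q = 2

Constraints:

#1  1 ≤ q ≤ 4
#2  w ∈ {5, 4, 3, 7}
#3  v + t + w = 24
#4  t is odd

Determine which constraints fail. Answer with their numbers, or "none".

The assignment fails constraints 2, 4.

#1 q = 2 lies in [1, 4]  yes
#2 w = 6 is not in {5, 4, 3, 7}  no
#3 v + t + w = 6 + 12 + 6 = 24  yes
#4 t = 12 is even  no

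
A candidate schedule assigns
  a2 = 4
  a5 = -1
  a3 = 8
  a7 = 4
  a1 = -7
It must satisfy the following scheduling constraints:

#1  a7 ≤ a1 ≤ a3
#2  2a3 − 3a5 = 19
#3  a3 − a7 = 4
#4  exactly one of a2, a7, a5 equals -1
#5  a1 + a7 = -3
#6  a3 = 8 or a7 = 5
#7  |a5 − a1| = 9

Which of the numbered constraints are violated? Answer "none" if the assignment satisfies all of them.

Constraints 1 and 7 do not hold.

#1 values 4, -7, 8; a7 = 4 is not ≤ a1 = -7  ✗
#2 2a3 − 3a5 = 2(8) − 3(-1) = 19  ✓
#3 a3 − a7 = 8 − 4 = 4  ✓
#4 a2=4, a7=4, a5=-1; 1 of them equals -1  ✓
#5 a1 + a7 = -7 + 4 = -3  ✓
#6 a3 = 8 = 8 (first disjunct)  ✓
#7 |-1 − (-7)| = 6, not 9  ✗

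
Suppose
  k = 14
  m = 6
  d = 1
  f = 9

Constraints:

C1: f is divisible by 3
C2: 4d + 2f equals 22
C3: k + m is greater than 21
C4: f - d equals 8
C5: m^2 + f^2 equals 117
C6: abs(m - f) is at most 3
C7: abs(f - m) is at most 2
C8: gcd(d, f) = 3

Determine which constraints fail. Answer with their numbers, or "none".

Violated: 3, 7, and 8.

C1: 9 / 3 = 3, so 3 divides 9 — satisfied.
C2: 4d + 2f = 4(1) + 2(9) = 22 — satisfied.
C3: k + m = 14 + 6 = 20; 20 ≤ 21, bound 21 not met — violated.
C4: f - d = 9 - 1 = 8 — satisfied.
C5: m^2 + f^2 = 6^2 + 9^2 = 36 + 81 = 117 — satisfied.
C6: abs(6 - 9) = 3; 3 ≤ 3 — satisfied.
C7: abs(9 - 6) = 3; 3 > 2, exceeds bound 2 — violated.
C8: gcd(1, 9) = 1, not 3 — violated.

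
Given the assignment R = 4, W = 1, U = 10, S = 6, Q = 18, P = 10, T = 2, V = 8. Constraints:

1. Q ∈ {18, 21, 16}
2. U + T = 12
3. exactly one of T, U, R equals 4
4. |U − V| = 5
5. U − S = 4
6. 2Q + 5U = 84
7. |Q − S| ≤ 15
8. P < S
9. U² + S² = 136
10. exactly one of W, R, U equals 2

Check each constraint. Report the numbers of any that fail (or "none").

1. Q = 18 is in {18, 21, 16} — holds.
2. U + T = 10 + 2 = 12 — holds.
3. T=2, U=10, R=4; 1 of them equals 4 — holds.
4. |10 − 8| = 2, not 5 — does not hold.
5. U − S = 10 − 6 = 4 — holds.
6. 2Q + 5U = 2(18) + 5(10) = 86, not 84 — does not hold.
7. |18 − 6| = 12; 12 ≤ 15 — holds.
8. P = 10, S = 6; 10 ≥ 6 (want <) — does not hold.
9. U² + S² = 10² + 6² = 100 + 36 = 136 — holds.
10. W=1, R=4, U=10; 0 of them equal 2, not exactly one — does not hold.

No — constraints 4, 6, 8, and 10 are not satisfied.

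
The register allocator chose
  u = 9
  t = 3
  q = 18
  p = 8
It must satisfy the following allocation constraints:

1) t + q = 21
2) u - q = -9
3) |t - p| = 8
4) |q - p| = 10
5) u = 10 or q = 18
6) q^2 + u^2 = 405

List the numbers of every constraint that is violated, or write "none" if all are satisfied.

Constraint 3 is violated.

1) t + q = 3 + 18 = 21 — satisfied.
2) u - q = 9 - 18 = -9 — satisfied.
3) |3 - 8| = 5, not 8 — violated.
4) |18 - 8| = 10 — satisfied.
5) u = 9 ≠ 10, but q = 18 = 18 (second disjunct) — satisfied.
6) q^2 + u^2 = 18^2 + 9^2 = 324 + 81 = 405 — satisfied.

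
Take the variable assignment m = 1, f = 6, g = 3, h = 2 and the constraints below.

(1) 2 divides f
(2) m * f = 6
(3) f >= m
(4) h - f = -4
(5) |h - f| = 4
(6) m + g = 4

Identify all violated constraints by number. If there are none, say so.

Yes — all constraints hold.

(1) 6 / 2 = 3, so 2 divides 6 — OK.
(2) m * f = 1 * 6 = 6 — OK.
(3) f = 6, m = 1; 6 ≥ 1 — OK.
(4) h - f = 2 - 6 = -4 — OK.
(5) |2 - 6| = 4 — OK.
(6) m + g = 1 + 3 = 4 — OK.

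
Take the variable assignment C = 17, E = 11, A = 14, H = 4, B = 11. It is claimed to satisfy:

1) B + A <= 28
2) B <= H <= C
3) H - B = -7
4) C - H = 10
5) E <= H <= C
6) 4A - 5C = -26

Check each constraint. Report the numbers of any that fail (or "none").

Constraints 2, 4, 5, 6 are violated.

1) B + A = 11 + 14 = 25; 25 ≤ 28  holds
2) values 11, 4, 17; B = 11 is not <= H = 4  fails
3) H - B = 4 - 11 = -7  holds
4) C - H = 17 - 4 = 13, not 10  fails
5) values 11, 4, 17; E = 11 is not <= H = 4  fails
6) 4A - 5C = 4(14) - 5(17) = -29, not -26  fails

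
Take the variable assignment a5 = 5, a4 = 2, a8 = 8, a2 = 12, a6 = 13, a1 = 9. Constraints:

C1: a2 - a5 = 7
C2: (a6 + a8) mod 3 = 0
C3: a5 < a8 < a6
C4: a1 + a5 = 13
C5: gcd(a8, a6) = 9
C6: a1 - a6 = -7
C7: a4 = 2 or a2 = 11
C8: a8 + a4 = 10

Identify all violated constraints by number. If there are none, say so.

Violated: 4, 5, 6.

C1: a2 - a5 = 12 - 5 = 7 — OK.
C2: a6 + a8 = 21; 21 mod 3 = 0 — OK.
C3: values 5 < 8 < 13 — OK.
C4: a1 + a5 = 9 + 5 = 14, not 13 — violated.
C5: gcd(8, 13) = 1, not 9 — violated.
C6: a1 - a6 = 9 - 13 = -4, not -7 — violated.
C7: a4 = 2 = 2 (first disjunct) — OK.
C8: a8 + a4 = 8 + 2 = 10 — OK.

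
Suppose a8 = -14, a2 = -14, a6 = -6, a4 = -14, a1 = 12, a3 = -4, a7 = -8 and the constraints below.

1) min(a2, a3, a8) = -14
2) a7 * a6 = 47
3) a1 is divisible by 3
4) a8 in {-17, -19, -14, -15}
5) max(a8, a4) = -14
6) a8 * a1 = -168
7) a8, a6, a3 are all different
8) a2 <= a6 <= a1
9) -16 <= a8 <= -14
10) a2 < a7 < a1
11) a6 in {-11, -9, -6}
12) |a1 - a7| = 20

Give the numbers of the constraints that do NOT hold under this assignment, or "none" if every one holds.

No — constraint 2 is not satisfied.

1) min(-14, -4, -14) = -14 — holds.
2) a7 * a6 = -8 * (-6) = 48, not 47 — does not hold.
3) 12 / 3 = 4, so 3 divides 12 — holds.
4) a8 = -14 is in {-17, -19, -14, -15} — holds.
5) max(-14, -14) = -14 — holds.
6) a8 * a1 = -14 * 12 = -168 — holds.
7) values -14, -6, -4 are pairwise distinct — holds.
8) values -14 <= -6 <= 12 — holds.
9) a8 = -14 lies in [-16, -14] — holds.
10) values -14 < -8 < 12 — holds.
11) a6 = -6 is in {-11, -9, -6} — holds.
12) |12 - (-8)| = 20 — holds.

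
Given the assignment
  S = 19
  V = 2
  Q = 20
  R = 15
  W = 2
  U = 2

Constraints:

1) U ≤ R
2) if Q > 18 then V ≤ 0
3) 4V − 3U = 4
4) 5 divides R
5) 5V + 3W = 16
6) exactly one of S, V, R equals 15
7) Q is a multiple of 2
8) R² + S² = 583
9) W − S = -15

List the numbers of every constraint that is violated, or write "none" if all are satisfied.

Constraints 2, 3, 8, 9 are violated.

1) U = 2, R = 15; 2 ≤ 15 — satisfied.
2) Q = 20 > 18, so we need V ≤ 0; but V = 2 > 0 — violated.
3) 4V − 3U = 4(2) − 3(2) = 2, not 4 — violated.
4) 15 / 5 = 3, so 5 divides 15 — satisfied.
5) 5V + 3W = 5(2) + 3(2) = 16 — satisfied.
6) S=19, V=2, R=15; 1 of them equals 15 — satisfied.
7) 20 / 2 = 10, so 2 divides 20 — satisfied.
8) R² + S² = 15² + 19² = 225 + 361 = 586, not 583 — violated.
9) W − S = 2 − 19 = -17, not -15 — violated.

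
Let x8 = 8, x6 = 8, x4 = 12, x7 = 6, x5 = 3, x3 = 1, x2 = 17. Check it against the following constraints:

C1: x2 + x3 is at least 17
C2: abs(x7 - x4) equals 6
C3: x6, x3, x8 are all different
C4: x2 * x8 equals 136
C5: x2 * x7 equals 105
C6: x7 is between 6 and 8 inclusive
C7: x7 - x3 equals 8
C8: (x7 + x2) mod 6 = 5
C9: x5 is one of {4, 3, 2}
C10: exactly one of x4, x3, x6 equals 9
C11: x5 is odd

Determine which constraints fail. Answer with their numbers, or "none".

No — constraints 3, 5, 7, and 10 are not satisfied.

C1: x2 + x3 = 17 + 1 = 18; 18 ≥ 17 — holds.
C2: abs(6 - 12) = 6 — holds.
C3: x6 = x8 = 8, not all different — does not hold.
C4: x2 * x8 = 17 * 8 = 136 — holds.
C5: x2 * x7 = 17 * 6 = 102, not 105 — does not hold.
C6: x7 = 6 lies in [6, 8] — holds.
C7: x7 - x3 = 6 - 1 = 5, not 8 — does not hold.
C8: x7 + x2 = 23; 23 mod 6 = 5 — holds.
C9: x5 = 3 is in {4, 3, 2} — holds.
C10: x4=12, x3=1, x6=8; 0 of them equal 9, not exactly one — does not hold.
C11: x5 = 3 is odd — holds.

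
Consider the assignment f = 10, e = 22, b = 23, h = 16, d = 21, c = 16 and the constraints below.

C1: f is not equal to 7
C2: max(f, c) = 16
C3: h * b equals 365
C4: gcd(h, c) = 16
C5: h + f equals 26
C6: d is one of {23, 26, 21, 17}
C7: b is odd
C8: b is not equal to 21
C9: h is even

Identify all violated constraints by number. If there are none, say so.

The assignment fails constraint 3.

C1: f = 10, and 10 ≠ 7 — OK.
C2: max(10, 16) = 16 — OK.
C3: h * b = 16 * 23 = 368, not 365 — violated.
C4: gcd(16, 16) = 16 — OK.
C5: h + f = 16 + 10 = 26 — OK.
C6: d = 21 is in {23, 26, 21, 17} — OK.
C7: b = 23 is odd — OK.
C8: b = 23, and 23 ≠ 21 — OK.
C9: h = 16 is even — OK.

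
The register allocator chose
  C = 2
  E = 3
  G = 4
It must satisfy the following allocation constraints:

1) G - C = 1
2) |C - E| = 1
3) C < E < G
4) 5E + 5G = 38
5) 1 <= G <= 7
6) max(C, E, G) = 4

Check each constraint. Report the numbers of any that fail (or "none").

Violated: 1, 4.

1) G - C = 4 - 2 = 2, not 1 — violated.
2) |2 - 3| = 1 — OK.
3) values 2 < 3 < 4 — OK.
4) 5E + 5G = 5(3) + 5(4) = 35, not 38 — violated.
5) G = 4 lies in [1, 7] — OK.
6) max(2, 3, 4) = 4 — OK.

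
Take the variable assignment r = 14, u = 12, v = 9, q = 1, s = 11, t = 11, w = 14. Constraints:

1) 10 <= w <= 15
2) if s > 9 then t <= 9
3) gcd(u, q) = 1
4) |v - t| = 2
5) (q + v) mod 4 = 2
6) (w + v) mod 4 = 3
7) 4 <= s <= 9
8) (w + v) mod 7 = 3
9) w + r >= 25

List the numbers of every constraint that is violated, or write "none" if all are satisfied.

1) w = 14 lies in [10, 15]  yes
2) s = 11 > 9, so we need t ≤ 9; but t = 11 > 9  no
3) gcd(12, 1) = 1  yes
4) |9 - 11| = 2  yes
5) q + v = 10; 10 mod 4 = 2  yes
6) w + v = 23; 23 mod 4 = 3  yes
7) s = 11 is outside [4, 9]  no
8) w + v = 23; 23 mod 7 = 2, not 3  no
9) w + r = 14 + 14 = 28; 28 ≥ 25  yes

No — constraints 2, 7, and 8 are not satisfied.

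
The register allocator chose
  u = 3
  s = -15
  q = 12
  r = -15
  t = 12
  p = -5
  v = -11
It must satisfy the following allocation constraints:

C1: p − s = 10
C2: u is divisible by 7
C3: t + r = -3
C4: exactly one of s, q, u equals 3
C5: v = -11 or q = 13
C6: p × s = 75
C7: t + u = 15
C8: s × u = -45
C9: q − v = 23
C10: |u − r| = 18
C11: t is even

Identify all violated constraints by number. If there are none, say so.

Violated: 2.

C1: p − s = -5 − (-15) = 10 — holds.
C2: 3 = 7×0 + 3, so 7 does not divide 3 — fails.
C3: t + r = 12 + (-15) = -3 — holds.
C4: s=-15, q=12, u=3; 1 of them equals 3 — holds.
C5: v = -11 = -11 (first disjunct) — holds.
C6: p × s = -5 × (-15) = 75 — holds.
C7: t + u = 12 + 3 = 15 — holds.
C8: s × u = -15 × 3 = -45 — holds.
C9: q − v = 12 − (-11) = 23 — holds.
C10: |3 − (-15)| = 18 — holds.
C11: t = 12 is even — holds.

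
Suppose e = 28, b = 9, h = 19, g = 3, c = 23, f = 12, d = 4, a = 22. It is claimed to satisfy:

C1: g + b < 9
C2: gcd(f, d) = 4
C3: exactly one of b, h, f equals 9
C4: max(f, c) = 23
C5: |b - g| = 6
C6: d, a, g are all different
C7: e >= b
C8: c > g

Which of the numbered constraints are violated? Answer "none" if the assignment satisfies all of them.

Violated: 1.

C1: g + b = 3 + 9 = 12; 12 ≥ 9, bound 9 not met — violated.
C2: gcd(12, 4) = 4 — satisfied.
C3: b=9, h=19, f=12; 1 of them equals 9 — satisfied.
C4: max(12, 23) = 23 — satisfied.
C5: |9 - 3| = 6 — satisfied.
C6: values 4, 22, 3 are pairwise distinct — satisfied.
C7: e = 28, b = 9; 28 ≥ 9 — satisfied.
C8: c = 23, g = 3; 23 > 3 — satisfied.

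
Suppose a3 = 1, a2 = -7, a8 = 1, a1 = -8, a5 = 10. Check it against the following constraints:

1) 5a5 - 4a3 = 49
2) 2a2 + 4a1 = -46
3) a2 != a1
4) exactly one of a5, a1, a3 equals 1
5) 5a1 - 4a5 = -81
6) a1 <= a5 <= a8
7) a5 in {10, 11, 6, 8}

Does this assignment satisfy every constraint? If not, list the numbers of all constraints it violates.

Violated: 1, 5, 6.

1) 5a5 - 4a3 = 5(10) - 4(1) = 46, not 49  false
2) 2a2 + 4a1 = 2(-7) + 4(-8) = -46  true
3) a2 = -7, a1 = -8; distinct  true
4) a5=10, a1=-8, a3=1; 1 of them equals 1  true
5) 5a1 - 4a5 = 5(-8) - 4(10) = -80, not -81  false
6) values -8, 10, 1; a5 = 10 is not <= a8 = 1  false
7) a5 = 10 is in {10, 11, 6, 8}  true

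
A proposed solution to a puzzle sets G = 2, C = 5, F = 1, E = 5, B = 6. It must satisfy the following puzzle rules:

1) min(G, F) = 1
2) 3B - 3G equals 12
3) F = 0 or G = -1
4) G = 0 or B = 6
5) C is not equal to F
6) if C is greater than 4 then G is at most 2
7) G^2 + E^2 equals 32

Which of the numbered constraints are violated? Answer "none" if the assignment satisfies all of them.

1) min(2, 1) = 1  holds
2) 3B - 3G = 3(6) - 3(2) = 12  holds
3) F = 1 ≠ 0 and G = 2 ≠ -1; both disjuncts false  fails
4) G = 2 ≠ 0, but B = 6 = 6 (second disjunct)  holds
5) C = 5, F = 1; distinct  holds
6) C = 5 > 4, so we need G ≤ 2; G = 2 ≤ 2  holds
7) G^2 + E^2 = 2^2 + 5^2 = 4 + 25 = 29, not 32  fails

Violated: 3 and 7.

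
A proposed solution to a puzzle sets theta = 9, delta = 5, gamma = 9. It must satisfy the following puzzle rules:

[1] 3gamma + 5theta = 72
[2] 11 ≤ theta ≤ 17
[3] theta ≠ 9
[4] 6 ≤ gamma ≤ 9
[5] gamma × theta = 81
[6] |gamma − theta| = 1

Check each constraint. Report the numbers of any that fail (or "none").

Constraints 2, 3, and 6 do not hold.

[1] 3gamma + 5theta = 3(9) + 5(9) = 72  yes
[2] theta = 9 is outside [11, 17]  no
[3] theta = 9, but 9 is required to differ  no
[4] gamma = 9 lies in [6, 9]  yes
[5] gamma × theta = 9 × 9 = 81  yes
[6] |9 − 9| = 0, not 1  no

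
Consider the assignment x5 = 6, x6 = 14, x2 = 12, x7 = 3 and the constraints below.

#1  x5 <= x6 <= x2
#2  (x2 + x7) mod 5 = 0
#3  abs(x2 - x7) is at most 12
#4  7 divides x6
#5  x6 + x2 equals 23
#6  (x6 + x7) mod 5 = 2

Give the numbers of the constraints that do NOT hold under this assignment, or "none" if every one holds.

Violated: 1 and 5.

#1 values 6, 14, 12; x6 = 14 is not <= x2 = 12 — violated.
#2 x2 + x7 = 15; 15 mod 5 = 0 — satisfied.
#3 abs(12 - 3) = 9; 9 ≤ 12 — satisfied.
#4 14 / 7 = 2, so 7 divides 14 — satisfied.
#5 x6 + x2 = 14 + 12 = 26, not 23 — violated.
#6 x6 + x7 = 17; 17 mod 5 = 2 — satisfied.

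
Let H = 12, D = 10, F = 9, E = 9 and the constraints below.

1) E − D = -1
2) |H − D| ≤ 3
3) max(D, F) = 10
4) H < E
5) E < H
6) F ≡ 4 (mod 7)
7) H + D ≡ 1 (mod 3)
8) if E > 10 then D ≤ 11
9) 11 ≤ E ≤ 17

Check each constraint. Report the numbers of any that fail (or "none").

Constraints 4, 6, and 9 are violated.

1) E − D = 9 − 10 = -1 — holds.
2) |12 − 10| = 2; 2 ≤ 3 — holds.
3) max(10, 9) = 10 — holds.
4) H = 12, E = 9; 12 ≥ 9 (want <) — fails.
5) E = 9, H = 12; 9 < 12 — holds.
6) 9 mod 7 = 2, not 4 — fails.
7) H + D = 22; 22 mod 3 = 1 — holds.
8) E = 9, not > 10; antecedent false, conditional vacuously true — holds.
9) E = 9 is outside [11, 17] — fails.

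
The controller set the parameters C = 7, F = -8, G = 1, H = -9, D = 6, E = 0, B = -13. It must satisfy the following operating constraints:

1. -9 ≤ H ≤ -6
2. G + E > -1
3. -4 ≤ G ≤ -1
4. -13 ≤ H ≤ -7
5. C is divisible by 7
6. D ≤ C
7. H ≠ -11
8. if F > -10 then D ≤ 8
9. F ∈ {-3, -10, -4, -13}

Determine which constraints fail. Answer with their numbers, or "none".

1. H = -9 lies in [-9, -6] — holds.
2. G + E = 1 + 0 = 1; 1 > -1 — holds.
3. G = 1 is outside [-4, -1] — fails.
4. H = -9 lies in [-13, -7] — holds.
5. 7 / 7 = 1, so 7 divides 7 — holds.
6. D = 6, C = 7; 6 ≤ 7 — holds.
7. H = -9, and -9 ≠ -11 — holds.
8. F = -8 > -10, so we need D ≤ 8; D = 6 ≤ 8 — holds.
9. F = -8 is not in {-3, -10, -4, -13} — fails.

No — constraints 3 and 9 are not satisfied.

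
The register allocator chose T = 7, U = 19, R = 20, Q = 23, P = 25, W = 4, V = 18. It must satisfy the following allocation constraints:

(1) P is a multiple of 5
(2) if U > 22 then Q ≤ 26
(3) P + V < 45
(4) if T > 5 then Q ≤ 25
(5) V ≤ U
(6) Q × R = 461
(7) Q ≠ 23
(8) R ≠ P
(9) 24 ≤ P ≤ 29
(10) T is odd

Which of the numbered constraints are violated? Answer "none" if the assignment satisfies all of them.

(1) 25 / 5 = 5, so 5 divides 25 — OK.
(2) U = 19, not > 22; antecedent false, conditional vacuously true — OK.
(3) P + V = 25 + 18 = 43; 43 < 45 — OK.
(4) T = 7 > 5, so we need Q ≤ 25; Q = 23 ≤ 25 — OK.
(5) V = 18, U = 19; 18 ≤ 19 — OK.
(6) Q × R = 23 × 20 = 460, not 461 — violated.
(7) Q = 23, but 23 is required to differ — violated.
(8) R = 20, P = 25; distinct — OK.
(9) P = 25 lies in [24, 29] — OK.
(10) T = 7 is odd — OK.

Violated: 6, 7.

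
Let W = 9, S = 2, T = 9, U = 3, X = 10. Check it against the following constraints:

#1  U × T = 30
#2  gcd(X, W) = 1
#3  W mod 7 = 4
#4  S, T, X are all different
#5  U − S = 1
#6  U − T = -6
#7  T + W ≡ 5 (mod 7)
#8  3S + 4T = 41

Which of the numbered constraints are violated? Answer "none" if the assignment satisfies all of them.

#1 U × T = 3 × 9 = 27, not 30  FAIL
#2 gcd(10, 9) = 1  OK
#3 9 mod 7 = 2, not 4  FAIL
#4 values 2, 9, 10 are pairwise distinct  OK
#5 U − S = 3 − 2 = 1  OK
#6 U − T = 3 − 9 = -6  OK
#7 T + W = 18; 18 mod 7 = 4, not 5  FAIL
#8 3S + 4T = 3(2) + 4(9) = 42, not 41  FAIL

No — constraints 1, 3, 7, and 8 are not satisfied.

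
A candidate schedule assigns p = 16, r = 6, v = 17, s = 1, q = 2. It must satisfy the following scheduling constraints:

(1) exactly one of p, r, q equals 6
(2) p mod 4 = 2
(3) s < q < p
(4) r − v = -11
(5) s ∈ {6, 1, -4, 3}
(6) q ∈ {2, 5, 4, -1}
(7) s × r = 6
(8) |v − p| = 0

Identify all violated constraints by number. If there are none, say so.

(1) p=16, r=6, q=2; 1 of them equals 6  true
(2) 16 mod 4 = 0, not 2  false
(3) values 1 < 2 < 16  true
(4) r − v = 6 − 17 = -11  true
(5) s = 1 is in {6, 1, -4, 3}  true
(6) q = 2 is in {2, 5, 4, -1}  true
(7) s × r = 1 × 6 = 6  true
(8) |17 − 16| = 1, not 0  false

The assignment fails constraints 2, 8.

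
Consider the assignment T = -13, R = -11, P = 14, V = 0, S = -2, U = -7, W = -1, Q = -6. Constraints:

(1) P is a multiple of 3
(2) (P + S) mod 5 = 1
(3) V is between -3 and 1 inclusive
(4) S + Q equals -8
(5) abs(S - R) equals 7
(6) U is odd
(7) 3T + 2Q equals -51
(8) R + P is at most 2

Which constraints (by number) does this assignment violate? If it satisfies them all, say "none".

(1) 14 = 3*4 + 2, so 3 does not divide 14 — does not hold.
(2) P + S = 12; 12 mod 5 = 2, not 1 — does not hold.
(3) V = 0 lies in [-3, 1] — holds.
(4) S + Q = -2 + (-6) = -8 — holds.
(5) abs(-2 - (-11)) = 9, not 7 — does not hold.
(6) U = -7 is odd — holds.
(7) 3T + 2Q = 3(-13) + 2(-6) = -51 — holds.
(8) R + P = -11 + 14 = 3; 3 > 2, bound 2 not met — does not hold.

No — constraints 1, 2, 5, and 8 are not satisfied.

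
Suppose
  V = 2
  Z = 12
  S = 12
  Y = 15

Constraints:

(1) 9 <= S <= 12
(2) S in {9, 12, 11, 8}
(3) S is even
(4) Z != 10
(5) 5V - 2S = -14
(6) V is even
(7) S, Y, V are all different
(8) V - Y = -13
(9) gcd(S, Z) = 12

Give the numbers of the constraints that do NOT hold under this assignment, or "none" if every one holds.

(1) S = 12 lies in [9, 12] — holds.
(2) S = 12 is in {9, 12, 11, 8} — holds.
(3) S = 12 is even — holds.
(4) Z = 12, and 12 ≠ 10 — holds.
(5) 5V - 2S = 5(2) - 2(12) = -14 — holds.
(6) V = 2 is even — holds.
(7) values 12, 15, 2 are pairwise distinct — holds.
(8) V - Y = 2 - 15 = -13 — holds.
(9) gcd(12, 12) = 12 — holds.

Yes — all constraints hold.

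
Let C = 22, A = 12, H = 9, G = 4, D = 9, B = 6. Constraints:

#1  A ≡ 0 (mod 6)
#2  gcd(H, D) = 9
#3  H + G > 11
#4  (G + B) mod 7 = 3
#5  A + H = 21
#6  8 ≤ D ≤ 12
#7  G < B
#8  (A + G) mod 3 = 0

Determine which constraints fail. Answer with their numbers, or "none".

#1 12 mod 6 = 0 — OK.
#2 gcd(9, 9) = 9 — OK.
#3 H + G = 9 + 4 = 13; 13 > 11 — OK.
#4 G + B = 10; 10 mod 7 = 3 — OK.
#5 A + H = 12 + 9 = 21 — OK.
#6 D = 9 lies in [8, 12] — OK.
#7 G = 4, B = 6; 4 < 6 — OK.
#8 A + G = 16; 16 mod 3 = 1, not 0 — violated.

Constraint 8 is violated.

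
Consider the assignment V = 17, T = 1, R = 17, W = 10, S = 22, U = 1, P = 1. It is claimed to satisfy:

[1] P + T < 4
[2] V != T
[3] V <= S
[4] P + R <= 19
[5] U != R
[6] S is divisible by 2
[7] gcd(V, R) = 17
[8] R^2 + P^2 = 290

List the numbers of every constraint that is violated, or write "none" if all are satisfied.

None — every constraint holds.

[1] P + T = 1 + 1 = 2; 2 < 4 — OK.
[2] V = 17, T = 1; distinct — OK.
[3] V = 17, S = 22; 17 ≤ 22 — OK.
[4] P + R = 1 + 17 = 18; 18 ≤ 19 — OK.
[5] U = 1, R = 17; distinct — OK.
[6] 22 / 2 = 11, so 2 divides 22 — OK.
[7] gcd(17, 17) = 17 — OK.
[8] R^2 + P^2 = 17^2 + 1^2 = 289 + 1 = 290 — OK.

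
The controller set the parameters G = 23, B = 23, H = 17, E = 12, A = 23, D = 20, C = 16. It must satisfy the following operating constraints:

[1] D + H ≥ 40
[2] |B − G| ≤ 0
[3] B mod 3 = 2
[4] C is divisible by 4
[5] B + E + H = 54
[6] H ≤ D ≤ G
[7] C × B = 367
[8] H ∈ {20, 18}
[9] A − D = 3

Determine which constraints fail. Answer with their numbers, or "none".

[1] D + H = 20 + 17 = 37; 37 < 40, bound 40 not met — violated.
[2] |23 − 23| = 0; 0 ≤ 0 — OK.
[3] 23 mod 3 = 2 — OK.
[4] 16 / 4 = 4, so 4 divides 16 — OK.
[5] B + E + H = 23 + 12 + 17 = 52, not 54 — violated.
[6] values 17 ≤ 20 ≤ 23 — OK.
[7] C × B = 16 × 23 = 368, not 367 — violated.
[8] H = 17 is not in {20, 18} — violated.
[9] A − D = 23 − 20 = 3 — OK.

Violated: 1, 5, 7, 8.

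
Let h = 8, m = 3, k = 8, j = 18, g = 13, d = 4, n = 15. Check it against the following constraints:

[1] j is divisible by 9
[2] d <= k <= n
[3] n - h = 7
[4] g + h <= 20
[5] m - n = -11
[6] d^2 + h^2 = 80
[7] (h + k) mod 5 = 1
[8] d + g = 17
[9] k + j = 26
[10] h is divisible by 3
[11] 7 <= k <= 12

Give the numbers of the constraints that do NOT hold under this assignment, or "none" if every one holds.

[1] 18 / 9 = 2, so 9 divides 18  ✓
[2] values 4 <= 8 <= 15  ✓
[3] n - h = 15 - 8 = 7  ✓
[4] g + h = 13 + 8 = 21; 21 > 20, bound 20 not met  ✗
[5] m - n = 3 - 15 = -12, not -11  ✗
[6] d^2 + h^2 = 4^2 + 8^2 = 16 + 64 = 80  ✓
[7] h + k = 16; 16 mod 5 = 1  ✓
[8] d + g = 4 + 13 = 17  ✓
[9] k + j = 8 + 18 = 26  ✓
[10] 8 = 3*2 + 2, so 3 does not divide 8  ✗
[11] k = 8 lies in [7, 12]  ✓

Constraints 4, 5, 10 are violated.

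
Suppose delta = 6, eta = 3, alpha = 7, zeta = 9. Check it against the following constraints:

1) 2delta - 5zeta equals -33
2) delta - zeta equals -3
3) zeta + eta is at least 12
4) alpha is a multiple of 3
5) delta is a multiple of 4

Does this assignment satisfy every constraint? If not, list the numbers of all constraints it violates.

1) 2delta - 5zeta = 2(6) - 5(9) = -33  yes
2) delta - zeta = 6 - 9 = -3  yes
3) zeta + eta = 9 + 3 = 12; 12 ≥ 12  yes
4) 7 = 3*2 + 1, so 3 does not divide 7  no
5) 6 = 4*1 + 2, so 4 does not divide 6  no

The assignment fails constraints 4 and 5.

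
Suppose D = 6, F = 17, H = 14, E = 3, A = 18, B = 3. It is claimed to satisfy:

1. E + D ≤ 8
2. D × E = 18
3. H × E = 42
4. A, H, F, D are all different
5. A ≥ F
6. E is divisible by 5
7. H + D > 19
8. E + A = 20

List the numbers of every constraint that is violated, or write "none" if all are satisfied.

Constraints 1, 6, 8 do not hold.

1. E + D = 3 + 6 = 9; 9 > 8, bound 8 not met  ✘
2. D × E = 6 × 3 = 18  ✔
3. H × E = 14 × 3 = 42  ✔
4. values 18, 14, 17, 6 are pairwise distinct  ✔
5. A = 18, F = 17; 18 ≥ 17  ✔
6. 3 = 5×0 + 3, so 5 does not divide 3  ✘
7. H + D = 14 + 6 = 20; 20 > 19  ✔
8. E + A = 3 + 18 = 21, not 20  ✘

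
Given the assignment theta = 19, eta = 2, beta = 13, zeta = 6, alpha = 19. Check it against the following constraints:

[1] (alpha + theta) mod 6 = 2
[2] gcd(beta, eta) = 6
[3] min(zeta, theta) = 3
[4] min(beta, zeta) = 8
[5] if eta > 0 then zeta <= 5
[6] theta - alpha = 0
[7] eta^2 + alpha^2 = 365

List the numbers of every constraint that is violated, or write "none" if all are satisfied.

[1] alpha + theta = 38; 38 mod 6 = 2 — satisfied.
[2] gcd(13, 2) = 1, not 6 — violated.
[3] min(6, 19) = 6, not 3 — violated.
[4] min(13, 6) = 6, not 8 — violated.
[5] eta = 2 > 0, so we need zeta ≤ 5; but zeta = 6 > 5 — violated.
[6] theta - alpha = 19 - 19 = 0 — satisfied.
[7] eta^2 + alpha^2 = 2^2 + 19^2 = 4 + 361 = 365 — satisfied.

No — constraints 2, 3, 4, and 5 are not satisfied.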